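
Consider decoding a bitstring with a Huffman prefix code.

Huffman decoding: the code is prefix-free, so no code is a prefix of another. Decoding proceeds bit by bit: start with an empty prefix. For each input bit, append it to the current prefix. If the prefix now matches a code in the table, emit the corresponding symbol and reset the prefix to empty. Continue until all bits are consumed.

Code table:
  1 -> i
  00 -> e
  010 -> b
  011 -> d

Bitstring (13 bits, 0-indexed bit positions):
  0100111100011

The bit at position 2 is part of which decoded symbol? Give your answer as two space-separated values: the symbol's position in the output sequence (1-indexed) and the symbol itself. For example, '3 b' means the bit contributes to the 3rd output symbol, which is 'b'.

Bit 0: prefix='0' (no match yet)
Bit 1: prefix='01' (no match yet)
Bit 2: prefix='010' -> emit 'b', reset
Bit 3: prefix='0' (no match yet)
Bit 4: prefix='01' (no match yet)
Bit 5: prefix='011' -> emit 'd', reset
Bit 6: prefix='1' -> emit 'i', reset

Answer: 1 b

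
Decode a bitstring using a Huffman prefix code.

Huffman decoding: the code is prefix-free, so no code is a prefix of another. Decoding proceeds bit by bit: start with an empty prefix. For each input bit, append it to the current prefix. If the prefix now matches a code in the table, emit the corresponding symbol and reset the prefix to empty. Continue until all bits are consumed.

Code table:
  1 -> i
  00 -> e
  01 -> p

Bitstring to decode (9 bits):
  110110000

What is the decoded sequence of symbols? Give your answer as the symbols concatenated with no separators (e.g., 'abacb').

Answer: iipiee

Derivation:
Bit 0: prefix='1' -> emit 'i', reset
Bit 1: prefix='1' -> emit 'i', reset
Bit 2: prefix='0' (no match yet)
Bit 3: prefix='01' -> emit 'p', reset
Bit 4: prefix='1' -> emit 'i', reset
Bit 5: prefix='0' (no match yet)
Bit 6: prefix='00' -> emit 'e', reset
Bit 7: prefix='0' (no match yet)
Bit 8: prefix='00' -> emit 'e', reset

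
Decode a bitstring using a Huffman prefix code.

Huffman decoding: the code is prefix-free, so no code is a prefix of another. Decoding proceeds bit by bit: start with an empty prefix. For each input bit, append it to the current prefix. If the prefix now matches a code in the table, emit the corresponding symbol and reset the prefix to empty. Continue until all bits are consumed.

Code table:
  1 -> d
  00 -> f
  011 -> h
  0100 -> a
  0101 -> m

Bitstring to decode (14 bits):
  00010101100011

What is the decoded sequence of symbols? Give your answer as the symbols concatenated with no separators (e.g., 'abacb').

Bit 0: prefix='0' (no match yet)
Bit 1: prefix='00' -> emit 'f', reset
Bit 2: prefix='0' (no match yet)
Bit 3: prefix='01' (no match yet)
Bit 4: prefix='010' (no match yet)
Bit 5: prefix='0101' -> emit 'm', reset
Bit 6: prefix='0' (no match yet)
Bit 7: prefix='01' (no match yet)
Bit 8: prefix='011' -> emit 'h', reset
Bit 9: prefix='0' (no match yet)
Bit 10: prefix='00' -> emit 'f', reset
Bit 11: prefix='0' (no match yet)
Bit 12: prefix='01' (no match yet)
Bit 13: prefix='011' -> emit 'h', reset

Answer: fmhfh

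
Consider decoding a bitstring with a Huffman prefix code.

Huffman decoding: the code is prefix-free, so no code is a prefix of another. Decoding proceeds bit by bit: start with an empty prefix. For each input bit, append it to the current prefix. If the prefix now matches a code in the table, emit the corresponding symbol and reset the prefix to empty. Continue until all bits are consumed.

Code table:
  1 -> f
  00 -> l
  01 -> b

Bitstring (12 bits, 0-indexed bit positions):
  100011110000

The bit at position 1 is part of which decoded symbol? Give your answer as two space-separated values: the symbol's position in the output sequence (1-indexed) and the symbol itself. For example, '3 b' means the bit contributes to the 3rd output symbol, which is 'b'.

Answer: 2 l

Derivation:
Bit 0: prefix='1' -> emit 'f', reset
Bit 1: prefix='0' (no match yet)
Bit 2: prefix='00' -> emit 'l', reset
Bit 3: prefix='0' (no match yet)
Bit 4: prefix='01' -> emit 'b', reset
Bit 5: prefix='1' -> emit 'f', reset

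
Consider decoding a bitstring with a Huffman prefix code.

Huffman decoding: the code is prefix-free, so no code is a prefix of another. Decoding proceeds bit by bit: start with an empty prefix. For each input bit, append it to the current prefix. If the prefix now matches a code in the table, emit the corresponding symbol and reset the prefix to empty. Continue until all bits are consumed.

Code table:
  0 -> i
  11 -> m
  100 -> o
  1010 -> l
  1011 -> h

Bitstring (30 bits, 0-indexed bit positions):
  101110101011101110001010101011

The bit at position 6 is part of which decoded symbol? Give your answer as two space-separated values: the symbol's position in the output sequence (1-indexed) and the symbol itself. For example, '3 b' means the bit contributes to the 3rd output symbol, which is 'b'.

Bit 0: prefix='1' (no match yet)
Bit 1: prefix='10' (no match yet)
Bit 2: prefix='101' (no match yet)
Bit 3: prefix='1011' -> emit 'h', reset
Bit 4: prefix='1' (no match yet)
Bit 5: prefix='10' (no match yet)
Bit 6: prefix='101' (no match yet)
Bit 7: prefix='1010' -> emit 'l', reset
Bit 8: prefix='1' (no match yet)
Bit 9: prefix='10' (no match yet)
Bit 10: prefix='101' (no match yet)

Answer: 2 l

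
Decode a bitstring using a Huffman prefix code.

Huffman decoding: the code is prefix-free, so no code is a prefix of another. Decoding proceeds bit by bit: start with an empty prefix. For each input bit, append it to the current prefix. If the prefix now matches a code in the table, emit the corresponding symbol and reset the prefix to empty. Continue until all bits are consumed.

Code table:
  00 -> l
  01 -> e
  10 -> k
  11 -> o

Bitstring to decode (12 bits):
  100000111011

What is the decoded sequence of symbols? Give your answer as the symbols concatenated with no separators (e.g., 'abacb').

Answer: klloko

Derivation:
Bit 0: prefix='1' (no match yet)
Bit 1: prefix='10' -> emit 'k', reset
Bit 2: prefix='0' (no match yet)
Bit 3: prefix='00' -> emit 'l', reset
Bit 4: prefix='0' (no match yet)
Bit 5: prefix='00' -> emit 'l', reset
Bit 6: prefix='1' (no match yet)
Bit 7: prefix='11' -> emit 'o', reset
Bit 8: prefix='1' (no match yet)
Bit 9: prefix='10' -> emit 'k', reset
Bit 10: prefix='1' (no match yet)
Bit 11: prefix='11' -> emit 'o', reset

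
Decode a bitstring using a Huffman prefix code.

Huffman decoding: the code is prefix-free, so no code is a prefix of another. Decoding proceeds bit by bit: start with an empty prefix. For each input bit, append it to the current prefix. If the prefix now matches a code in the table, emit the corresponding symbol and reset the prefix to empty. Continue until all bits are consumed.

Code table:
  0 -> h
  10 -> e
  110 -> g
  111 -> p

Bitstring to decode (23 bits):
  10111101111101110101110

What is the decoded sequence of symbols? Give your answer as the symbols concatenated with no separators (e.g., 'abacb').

Answer: epepgpheph

Derivation:
Bit 0: prefix='1' (no match yet)
Bit 1: prefix='10' -> emit 'e', reset
Bit 2: prefix='1' (no match yet)
Bit 3: prefix='11' (no match yet)
Bit 4: prefix='111' -> emit 'p', reset
Bit 5: prefix='1' (no match yet)
Bit 6: prefix='10' -> emit 'e', reset
Bit 7: prefix='1' (no match yet)
Bit 8: prefix='11' (no match yet)
Bit 9: prefix='111' -> emit 'p', reset
Bit 10: prefix='1' (no match yet)
Bit 11: prefix='11' (no match yet)
Bit 12: prefix='110' -> emit 'g', reset
Bit 13: prefix='1' (no match yet)
Bit 14: prefix='11' (no match yet)
Bit 15: prefix='111' -> emit 'p', reset
Bit 16: prefix='0' -> emit 'h', reset
Bit 17: prefix='1' (no match yet)
Bit 18: prefix='10' -> emit 'e', reset
Bit 19: prefix='1' (no match yet)
Bit 20: prefix='11' (no match yet)
Bit 21: prefix='111' -> emit 'p', reset
Bit 22: prefix='0' -> emit 'h', reset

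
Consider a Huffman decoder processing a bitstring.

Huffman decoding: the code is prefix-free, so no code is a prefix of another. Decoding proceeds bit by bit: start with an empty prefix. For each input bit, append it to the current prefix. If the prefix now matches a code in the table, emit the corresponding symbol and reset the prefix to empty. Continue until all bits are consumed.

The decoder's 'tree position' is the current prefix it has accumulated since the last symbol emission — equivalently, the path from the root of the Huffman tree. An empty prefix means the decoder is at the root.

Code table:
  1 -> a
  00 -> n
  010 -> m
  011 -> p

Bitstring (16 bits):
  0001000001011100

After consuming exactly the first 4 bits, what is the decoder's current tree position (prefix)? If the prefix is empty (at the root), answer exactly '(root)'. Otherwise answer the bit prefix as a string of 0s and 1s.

Bit 0: prefix='0' (no match yet)
Bit 1: prefix='00' -> emit 'n', reset
Bit 2: prefix='0' (no match yet)
Bit 3: prefix='01' (no match yet)

Answer: 01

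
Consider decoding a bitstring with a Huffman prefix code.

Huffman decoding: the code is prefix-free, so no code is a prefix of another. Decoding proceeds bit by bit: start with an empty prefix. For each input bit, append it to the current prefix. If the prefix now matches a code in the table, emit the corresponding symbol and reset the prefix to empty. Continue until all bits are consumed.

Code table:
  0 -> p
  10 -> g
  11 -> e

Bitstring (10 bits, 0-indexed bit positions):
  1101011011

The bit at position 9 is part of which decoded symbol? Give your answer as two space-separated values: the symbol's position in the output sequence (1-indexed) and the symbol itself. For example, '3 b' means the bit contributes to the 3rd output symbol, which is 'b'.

Bit 0: prefix='1' (no match yet)
Bit 1: prefix='11' -> emit 'e', reset
Bit 2: prefix='0' -> emit 'p', reset
Bit 3: prefix='1' (no match yet)
Bit 4: prefix='10' -> emit 'g', reset
Bit 5: prefix='1' (no match yet)
Bit 6: prefix='11' -> emit 'e', reset
Bit 7: prefix='0' -> emit 'p', reset
Bit 8: prefix='1' (no match yet)
Bit 9: prefix='11' -> emit 'e', reset

Answer: 6 e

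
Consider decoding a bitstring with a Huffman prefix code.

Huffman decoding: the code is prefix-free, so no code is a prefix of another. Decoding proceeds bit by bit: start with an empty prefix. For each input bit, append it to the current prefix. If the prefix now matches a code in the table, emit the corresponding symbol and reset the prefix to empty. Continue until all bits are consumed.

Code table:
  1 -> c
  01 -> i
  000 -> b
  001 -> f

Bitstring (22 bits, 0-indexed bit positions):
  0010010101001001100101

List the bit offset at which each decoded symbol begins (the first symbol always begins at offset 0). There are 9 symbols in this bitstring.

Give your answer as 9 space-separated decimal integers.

Bit 0: prefix='0' (no match yet)
Bit 1: prefix='00' (no match yet)
Bit 2: prefix='001' -> emit 'f', reset
Bit 3: prefix='0' (no match yet)
Bit 4: prefix='00' (no match yet)
Bit 5: prefix='001' -> emit 'f', reset
Bit 6: prefix='0' (no match yet)
Bit 7: prefix='01' -> emit 'i', reset
Bit 8: prefix='0' (no match yet)
Bit 9: prefix='01' -> emit 'i', reset
Bit 10: prefix='0' (no match yet)
Bit 11: prefix='00' (no match yet)
Bit 12: prefix='001' -> emit 'f', reset
Bit 13: prefix='0' (no match yet)
Bit 14: prefix='00' (no match yet)
Bit 15: prefix='001' -> emit 'f', reset
Bit 16: prefix='1' -> emit 'c', reset
Bit 17: prefix='0' (no match yet)
Bit 18: prefix='00' (no match yet)
Bit 19: prefix='001' -> emit 'f', reset
Bit 20: prefix='0' (no match yet)
Bit 21: prefix='01' -> emit 'i', reset

Answer: 0 3 6 8 10 13 16 17 20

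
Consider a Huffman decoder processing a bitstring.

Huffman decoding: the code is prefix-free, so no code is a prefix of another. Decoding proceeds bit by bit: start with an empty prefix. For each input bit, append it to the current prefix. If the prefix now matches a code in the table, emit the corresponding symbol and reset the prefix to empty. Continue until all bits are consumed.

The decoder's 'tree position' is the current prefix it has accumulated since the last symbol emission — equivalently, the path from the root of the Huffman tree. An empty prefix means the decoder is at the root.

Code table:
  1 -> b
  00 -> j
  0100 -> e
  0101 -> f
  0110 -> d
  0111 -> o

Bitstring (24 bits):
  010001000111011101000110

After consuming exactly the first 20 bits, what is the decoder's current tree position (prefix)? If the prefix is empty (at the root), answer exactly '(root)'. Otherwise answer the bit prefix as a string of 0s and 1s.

Answer: (root)

Derivation:
Bit 0: prefix='0' (no match yet)
Bit 1: prefix='01' (no match yet)
Bit 2: prefix='010' (no match yet)
Bit 3: prefix='0100' -> emit 'e', reset
Bit 4: prefix='0' (no match yet)
Bit 5: prefix='01' (no match yet)
Bit 6: prefix='010' (no match yet)
Bit 7: prefix='0100' -> emit 'e', reset
Bit 8: prefix='0' (no match yet)
Bit 9: prefix='01' (no match yet)
Bit 10: prefix='011' (no match yet)
Bit 11: prefix='0111' -> emit 'o', reset
Bit 12: prefix='0' (no match yet)
Bit 13: prefix='01' (no match yet)
Bit 14: prefix='011' (no match yet)
Bit 15: prefix='0111' -> emit 'o', reset
Bit 16: prefix='0' (no match yet)
Bit 17: prefix='01' (no match yet)
Bit 18: prefix='010' (no match yet)
Bit 19: prefix='0100' -> emit 'e', reset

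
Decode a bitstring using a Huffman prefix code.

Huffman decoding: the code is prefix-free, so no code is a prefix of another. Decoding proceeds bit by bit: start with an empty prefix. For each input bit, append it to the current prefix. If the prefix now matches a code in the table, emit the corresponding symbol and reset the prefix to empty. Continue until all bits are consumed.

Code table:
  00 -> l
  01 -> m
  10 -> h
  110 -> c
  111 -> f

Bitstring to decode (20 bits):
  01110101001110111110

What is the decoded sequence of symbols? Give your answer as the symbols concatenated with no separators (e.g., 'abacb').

Answer: mchhmcfc

Derivation:
Bit 0: prefix='0' (no match yet)
Bit 1: prefix='01' -> emit 'm', reset
Bit 2: prefix='1' (no match yet)
Bit 3: prefix='11' (no match yet)
Bit 4: prefix='110' -> emit 'c', reset
Bit 5: prefix='1' (no match yet)
Bit 6: prefix='10' -> emit 'h', reset
Bit 7: prefix='1' (no match yet)
Bit 8: prefix='10' -> emit 'h', reset
Bit 9: prefix='0' (no match yet)
Bit 10: prefix='01' -> emit 'm', reset
Bit 11: prefix='1' (no match yet)
Bit 12: prefix='11' (no match yet)
Bit 13: prefix='110' -> emit 'c', reset
Bit 14: prefix='1' (no match yet)
Bit 15: prefix='11' (no match yet)
Bit 16: prefix='111' -> emit 'f', reset
Bit 17: prefix='1' (no match yet)
Bit 18: prefix='11' (no match yet)
Bit 19: prefix='110' -> emit 'c', reset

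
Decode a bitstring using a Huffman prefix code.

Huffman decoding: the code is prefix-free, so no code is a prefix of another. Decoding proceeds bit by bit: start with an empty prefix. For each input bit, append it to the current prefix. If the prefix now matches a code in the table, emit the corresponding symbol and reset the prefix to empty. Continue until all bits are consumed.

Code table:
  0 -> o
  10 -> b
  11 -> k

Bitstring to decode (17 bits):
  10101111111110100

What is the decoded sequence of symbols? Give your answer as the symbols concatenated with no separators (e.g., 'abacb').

Answer: bbkkkkbbo

Derivation:
Bit 0: prefix='1' (no match yet)
Bit 1: prefix='10' -> emit 'b', reset
Bit 2: prefix='1' (no match yet)
Bit 3: prefix='10' -> emit 'b', reset
Bit 4: prefix='1' (no match yet)
Bit 5: prefix='11' -> emit 'k', reset
Bit 6: prefix='1' (no match yet)
Bit 7: prefix='11' -> emit 'k', reset
Bit 8: prefix='1' (no match yet)
Bit 9: prefix='11' -> emit 'k', reset
Bit 10: prefix='1' (no match yet)
Bit 11: prefix='11' -> emit 'k', reset
Bit 12: prefix='1' (no match yet)
Bit 13: prefix='10' -> emit 'b', reset
Bit 14: prefix='1' (no match yet)
Bit 15: prefix='10' -> emit 'b', reset
Bit 16: prefix='0' -> emit 'o', reset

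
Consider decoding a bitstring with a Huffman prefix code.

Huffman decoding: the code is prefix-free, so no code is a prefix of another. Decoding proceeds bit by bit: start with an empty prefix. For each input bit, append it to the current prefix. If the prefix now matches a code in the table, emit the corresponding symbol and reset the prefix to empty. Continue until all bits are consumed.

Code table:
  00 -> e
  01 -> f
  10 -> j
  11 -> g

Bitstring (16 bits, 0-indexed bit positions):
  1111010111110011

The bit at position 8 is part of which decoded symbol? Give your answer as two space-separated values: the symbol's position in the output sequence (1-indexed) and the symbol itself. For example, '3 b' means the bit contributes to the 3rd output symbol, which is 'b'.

Bit 0: prefix='1' (no match yet)
Bit 1: prefix='11' -> emit 'g', reset
Bit 2: prefix='1' (no match yet)
Bit 3: prefix='11' -> emit 'g', reset
Bit 4: prefix='0' (no match yet)
Bit 5: prefix='01' -> emit 'f', reset
Bit 6: prefix='0' (no match yet)
Bit 7: prefix='01' -> emit 'f', reset
Bit 8: prefix='1' (no match yet)
Bit 9: prefix='11' -> emit 'g', reset
Bit 10: prefix='1' (no match yet)
Bit 11: prefix='11' -> emit 'g', reset
Bit 12: prefix='0' (no match yet)

Answer: 5 g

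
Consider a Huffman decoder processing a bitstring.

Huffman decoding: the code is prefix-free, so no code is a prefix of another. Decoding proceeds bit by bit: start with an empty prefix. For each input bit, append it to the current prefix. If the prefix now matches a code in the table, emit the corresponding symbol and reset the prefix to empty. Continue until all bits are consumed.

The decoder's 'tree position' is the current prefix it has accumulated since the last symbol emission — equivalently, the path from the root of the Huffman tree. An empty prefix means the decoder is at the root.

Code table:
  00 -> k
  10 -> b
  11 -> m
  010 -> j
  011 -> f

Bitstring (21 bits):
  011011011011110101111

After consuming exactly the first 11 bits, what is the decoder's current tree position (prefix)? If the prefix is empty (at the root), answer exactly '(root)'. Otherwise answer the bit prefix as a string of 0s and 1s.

Answer: 01

Derivation:
Bit 0: prefix='0' (no match yet)
Bit 1: prefix='01' (no match yet)
Bit 2: prefix='011' -> emit 'f', reset
Bit 3: prefix='0' (no match yet)
Bit 4: prefix='01' (no match yet)
Bit 5: prefix='011' -> emit 'f', reset
Bit 6: prefix='0' (no match yet)
Bit 7: prefix='01' (no match yet)
Bit 8: prefix='011' -> emit 'f', reset
Bit 9: prefix='0' (no match yet)
Bit 10: prefix='01' (no match yet)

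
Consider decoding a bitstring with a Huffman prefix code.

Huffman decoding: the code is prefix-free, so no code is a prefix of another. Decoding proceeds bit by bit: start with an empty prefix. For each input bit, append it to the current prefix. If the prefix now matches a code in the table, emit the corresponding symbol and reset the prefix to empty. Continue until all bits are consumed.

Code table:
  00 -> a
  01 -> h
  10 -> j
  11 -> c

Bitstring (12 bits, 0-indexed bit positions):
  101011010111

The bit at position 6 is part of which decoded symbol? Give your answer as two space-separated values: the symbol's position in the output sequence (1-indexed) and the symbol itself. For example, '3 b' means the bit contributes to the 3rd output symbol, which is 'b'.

Bit 0: prefix='1' (no match yet)
Bit 1: prefix='10' -> emit 'j', reset
Bit 2: prefix='1' (no match yet)
Bit 3: prefix='10' -> emit 'j', reset
Bit 4: prefix='1' (no match yet)
Bit 5: prefix='11' -> emit 'c', reset
Bit 6: prefix='0' (no match yet)
Bit 7: prefix='01' -> emit 'h', reset
Bit 8: prefix='0' (no match yet)
Bit 9: prefix='01' -> emit 'h', reset
Bit 10: prefix='1' (no match yet)

Answer: 4 h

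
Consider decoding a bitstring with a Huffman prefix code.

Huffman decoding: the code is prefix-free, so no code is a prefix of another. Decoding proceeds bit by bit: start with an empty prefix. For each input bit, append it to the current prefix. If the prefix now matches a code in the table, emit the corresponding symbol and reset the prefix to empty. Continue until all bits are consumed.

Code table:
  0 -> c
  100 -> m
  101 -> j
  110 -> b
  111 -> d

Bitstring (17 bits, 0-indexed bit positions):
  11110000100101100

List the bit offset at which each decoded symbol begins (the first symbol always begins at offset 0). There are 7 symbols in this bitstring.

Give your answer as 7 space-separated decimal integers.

Bit 0: prefix='1' (no match yet)
Bit 1: prefix='11' (no match yet)
Bit 2: prefix='111' -> emit 'd', reset
Bit 3: prefix='1' (no match yet)
Bit 4: prefix='10' (no match yet)
Bit 5: prefix='100' -> emit 'm', reset
Bit 6: prefix='0' -> emit 'c', reset
Bit 7: prefix='0' -> emit 'c', reset
Bit 8: prefix='1' (no match yet)
Bit 9: prefix='10' (no match yet)
Bit 10: prefix='100' -> emit 'm', reset
Bit 11: prefix='1' (no match yet)
Bit 12: prefix='10' (no match yet)
Bit 13: prefix='101' -> emit 'j', reset
Bit 14: prefix='1' (no match yet)
Bit 15: prefix='10' (no match yet)
Bit 16: prefix='100' -> emit 'm', reset

Answer: 0 3 6 7 8 11 14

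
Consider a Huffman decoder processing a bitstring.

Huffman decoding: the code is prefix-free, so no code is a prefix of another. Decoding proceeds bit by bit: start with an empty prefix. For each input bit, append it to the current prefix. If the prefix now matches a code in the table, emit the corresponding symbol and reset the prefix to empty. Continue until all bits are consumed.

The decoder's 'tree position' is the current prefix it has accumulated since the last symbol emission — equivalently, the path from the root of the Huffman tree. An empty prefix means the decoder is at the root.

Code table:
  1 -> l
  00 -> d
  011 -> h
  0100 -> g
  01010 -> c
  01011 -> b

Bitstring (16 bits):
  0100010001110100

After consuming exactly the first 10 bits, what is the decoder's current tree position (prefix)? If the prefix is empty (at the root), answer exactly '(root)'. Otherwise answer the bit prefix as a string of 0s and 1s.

Answer: 01

Derivation:
Bit 0: prefix='0' (no match yet)
Bit 1: prefix='01' (no match yet)
Bit 2: prefix='010' (no match yet)
Bit 3: prefix='0100' -> emit 'g', reset
Bit 4: prefix='0' (no match yet)
Bit 5: prefix='01' (no match yet)
Bit 6: prefix='010' (no match yet)
Bit 7: prefix='0100' -> emit 'g', reset
Bit 8: prefix='0' (no match yet)
Bit 9: prefix='01' (no match yet)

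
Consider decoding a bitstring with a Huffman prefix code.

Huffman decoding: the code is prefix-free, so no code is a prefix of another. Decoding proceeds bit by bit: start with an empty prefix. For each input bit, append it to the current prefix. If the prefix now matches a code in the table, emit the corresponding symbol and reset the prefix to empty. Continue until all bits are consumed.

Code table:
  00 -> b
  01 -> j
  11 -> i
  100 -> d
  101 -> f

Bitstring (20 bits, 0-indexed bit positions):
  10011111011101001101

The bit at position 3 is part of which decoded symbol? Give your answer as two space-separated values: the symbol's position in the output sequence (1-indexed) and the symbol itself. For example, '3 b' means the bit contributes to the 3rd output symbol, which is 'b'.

Answer: 2 i

Derivation:
Bit 0: prefix='1' (no match yet)
Bit 1: prefix='10' (no match yet)
Bit 2: prefix='100' -> emit 'd', reset
Bit 3: prefix='1' (no match yet)
Bit 4: prefix='11' -> emit 'i', reset
Bit 5: prefix='1' (no match yet)
Bit 6: prefix='11' -> emit 'i', reset
Bit 7: prefix='1' (no match yet)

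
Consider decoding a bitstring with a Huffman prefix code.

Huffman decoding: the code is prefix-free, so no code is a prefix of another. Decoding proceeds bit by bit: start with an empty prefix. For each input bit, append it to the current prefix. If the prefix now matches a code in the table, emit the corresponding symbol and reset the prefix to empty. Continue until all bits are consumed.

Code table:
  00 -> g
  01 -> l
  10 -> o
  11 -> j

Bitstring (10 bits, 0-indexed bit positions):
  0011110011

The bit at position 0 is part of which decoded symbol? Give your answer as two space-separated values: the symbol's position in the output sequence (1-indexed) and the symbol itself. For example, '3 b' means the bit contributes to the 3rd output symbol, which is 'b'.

Bit 0: prefix='0' (no match yet)
Bit 1: prefix='00' -> emit 'g', reset
Bit 2: prefix='1' (no match yet)
Bit 3: prefix='11' -> emit 'j', reset
Bit 4: prefix='1' (no match yet)

Answer: 1 g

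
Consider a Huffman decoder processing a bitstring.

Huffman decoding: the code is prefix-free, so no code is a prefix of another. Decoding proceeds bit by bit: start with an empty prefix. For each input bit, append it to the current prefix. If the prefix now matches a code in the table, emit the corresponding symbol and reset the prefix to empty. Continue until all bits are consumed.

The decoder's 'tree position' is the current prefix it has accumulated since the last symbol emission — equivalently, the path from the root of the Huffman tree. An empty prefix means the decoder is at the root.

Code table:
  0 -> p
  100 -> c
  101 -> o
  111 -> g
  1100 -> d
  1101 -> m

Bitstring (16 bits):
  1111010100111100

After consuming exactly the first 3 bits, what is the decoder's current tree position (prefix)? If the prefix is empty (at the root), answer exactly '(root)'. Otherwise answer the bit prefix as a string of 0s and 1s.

Bit 0: prefix='1' (no match yet)
Bit 1: prefix='11' (no match yet)
Bit 2: prefix='111' -> emit 'g', reset

Answer: (root)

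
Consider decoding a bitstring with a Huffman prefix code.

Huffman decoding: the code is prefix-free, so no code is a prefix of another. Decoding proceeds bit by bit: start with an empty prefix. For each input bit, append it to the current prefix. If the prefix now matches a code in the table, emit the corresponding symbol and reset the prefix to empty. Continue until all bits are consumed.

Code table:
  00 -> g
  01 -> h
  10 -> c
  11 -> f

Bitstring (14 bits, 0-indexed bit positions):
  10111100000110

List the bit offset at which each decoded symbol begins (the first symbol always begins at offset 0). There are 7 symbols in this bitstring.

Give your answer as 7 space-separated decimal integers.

Answer: 0 2 4 6 8 10 12

Derivation:
Bit 0: prefix='1' (no match yet)
Bit 1: prefix='10' -> emit 'c', reset
Bit 2: prefix='1' (no match yet)
Bit 3: prefix='11' -> emit 'f', reset
Bit 4: prefix='1' (no match yet)
Bit 5: prefix='11' -> emit 'f', reset
Bit 6: prefix='0' (no match yet)
Bit 7: prefix='00' -> emit 'g', reset
Bit 8: prefix='0' (no match yet)
Bit 9: prefix='00' -> emit 'g', reset
Bit 10: prefix='0' (no match yet)
Bit 11: prefix='01' -> emit 'h', reset
Bit 12: prefix='1' (no match yet)
Bit 13: prefix='10' -> emit 'c', reset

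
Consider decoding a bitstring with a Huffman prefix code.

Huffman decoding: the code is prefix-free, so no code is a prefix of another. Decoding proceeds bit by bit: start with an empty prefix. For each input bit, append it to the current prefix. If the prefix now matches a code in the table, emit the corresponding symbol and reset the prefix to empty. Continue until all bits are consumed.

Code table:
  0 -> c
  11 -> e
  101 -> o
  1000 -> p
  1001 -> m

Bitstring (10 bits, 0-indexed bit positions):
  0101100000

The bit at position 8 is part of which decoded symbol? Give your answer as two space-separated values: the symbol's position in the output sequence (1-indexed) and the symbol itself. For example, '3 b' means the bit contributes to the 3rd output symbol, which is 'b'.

Answer: 4 c

Derivation:
Bit 0: prefix='0' -> emit 'c', reset
Bit 1: prefix='1' (no match yet)
Bit 2: prefix='10' (no match yet)
Bit 3: prefix='101' -> emit 'o', reset
Bit 4: prefix='1' (no match yet)
Bit 5: prefix='10' (no match yet)
Bit 6: prefix='100' (no match yet)
Bit 7: prefix='1000' -> emit 'p', reset
Bit 8: prefix='0' -> emit 'c', reset
Bit 9: prefix='0' -> emit 'c', reset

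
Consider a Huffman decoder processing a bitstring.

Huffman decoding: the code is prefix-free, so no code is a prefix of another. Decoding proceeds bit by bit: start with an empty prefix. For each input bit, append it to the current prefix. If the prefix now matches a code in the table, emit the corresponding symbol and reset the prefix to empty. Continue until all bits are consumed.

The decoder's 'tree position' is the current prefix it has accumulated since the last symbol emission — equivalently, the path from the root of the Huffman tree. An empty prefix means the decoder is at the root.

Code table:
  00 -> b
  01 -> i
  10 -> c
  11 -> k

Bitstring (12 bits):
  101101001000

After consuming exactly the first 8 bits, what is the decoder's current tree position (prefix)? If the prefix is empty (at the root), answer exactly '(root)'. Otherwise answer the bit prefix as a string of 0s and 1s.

Bit 0: prefix='1' (no match yet)
Bit 1: prefix='10' -> emit 'c', reset
Bit 2: prefix='1' (no match yet)
Bit 3: prefix='11' -> emit 'k', reset
Bit 4: prefix='0' (no match yet)
Bit 5: prefix='01' -> emit 'i', reset
Bit 6: prefix='0' (no match yet)
Bit 7: prefix='00' -> emit 'b', reset

Answer: (root)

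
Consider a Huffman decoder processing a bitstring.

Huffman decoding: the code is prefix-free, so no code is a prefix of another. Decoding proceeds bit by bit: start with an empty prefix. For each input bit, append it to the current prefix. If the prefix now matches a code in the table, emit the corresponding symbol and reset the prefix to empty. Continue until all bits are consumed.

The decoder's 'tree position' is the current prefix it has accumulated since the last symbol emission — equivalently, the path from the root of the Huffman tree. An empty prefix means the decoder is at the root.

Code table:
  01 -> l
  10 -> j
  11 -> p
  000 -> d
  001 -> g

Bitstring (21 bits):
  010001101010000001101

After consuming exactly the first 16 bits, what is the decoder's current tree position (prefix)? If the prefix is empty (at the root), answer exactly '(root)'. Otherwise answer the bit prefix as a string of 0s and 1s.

Bit 0: prefix='0' (no match yet)
Bit 1: prefix='01' -> emit 'l', reset
Bit 2: prefix='0' (no match yet)
Bit 3: prefix='00' (no match yet)
Bit 4: prefix='000' -> emit 'd', reset
Bit 5: prefix='1' (no match yet)
Bit 6: prefix='11' -> emit 'p', reset
Bit 7: prefix='0' (no match yet)
Bit 8: prefix='01' -> emit 'l', reset
Bit 9: prefix='0' (no match yet)
Bit 10: prefix='01' -> emit 'l', reset
Bit 11: prefix='0' (no match yet)
Bit 12: prefix='00' (no match yet)
Bit 13: prefix='000' -> emit 'd', reset
Bit 14: prefix='0' (no match yet)
Bit 15: prefix='00' (no match yet)

Answer: 00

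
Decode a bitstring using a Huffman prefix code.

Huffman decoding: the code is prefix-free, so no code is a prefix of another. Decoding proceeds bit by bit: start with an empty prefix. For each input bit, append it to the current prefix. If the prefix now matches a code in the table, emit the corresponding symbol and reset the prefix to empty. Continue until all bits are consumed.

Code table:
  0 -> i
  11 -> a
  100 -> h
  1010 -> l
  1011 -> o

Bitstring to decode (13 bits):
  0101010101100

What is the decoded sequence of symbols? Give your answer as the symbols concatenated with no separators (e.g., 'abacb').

Answer: illaii

Derivation:
Bit 0: prefix='0' -> emit 'i', reset
Bit 1: prefix='1' (no match yet)
Bit 2: prefix='10' (no match yet)
Bit 3: prefix='101' (no match yet)
Bit 4: prefix='1010' -> emit 'l', reset
Bit 5: prefix='1' (no match yet)
Bit 6: prefix='10' (no match yet)
Bit 7: prefix='101' (no match yet)
Bit 8: prefix='1010' -> emit 'l', reset
Bit 9: prefix='1' (no match yet)
Bit 10: prefix='11' -> emit 'a', reset
Bit 11: prefix='0' -> emit 'i', reset
Bit 12: prefix='0' -> emit 'i', reset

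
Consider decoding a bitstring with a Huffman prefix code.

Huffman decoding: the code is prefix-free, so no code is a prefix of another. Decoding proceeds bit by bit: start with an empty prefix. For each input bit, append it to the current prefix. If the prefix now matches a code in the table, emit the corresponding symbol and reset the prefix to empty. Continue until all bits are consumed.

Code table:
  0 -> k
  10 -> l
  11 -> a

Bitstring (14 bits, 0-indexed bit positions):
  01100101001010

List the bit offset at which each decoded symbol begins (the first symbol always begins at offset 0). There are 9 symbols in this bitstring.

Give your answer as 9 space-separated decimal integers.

Bit 0: prefix='0' -> emit 'k', reset
Bit 1: prefix='1' (no match yet)
Bit 2: prefix='11' -> emit 'a', reset
Bit 3: prefix='0' -> emit 'k', reset
Bit 4: prefix='0' -> emit 'k', reset
Bit 5: prefix='1' (no match yet)
Bit 6: prefix='10' -> emit 'l', reset
Bit 7: prefix='1' (no match yet)
Bit 8: prefix='10' -> emit 'l', reset
Bit 9: prefix='0' -> emit 'k', reset
Bit 10: prefix='1' (no match yet)
Bit 11: prefix='10' -> emit 'l', reset
Bit 12: prefix='1' (no match yet)
Bit 13: prefix='10' -> emit 'l', reset

Answer: 0 1 3 4 5 7 9 10 12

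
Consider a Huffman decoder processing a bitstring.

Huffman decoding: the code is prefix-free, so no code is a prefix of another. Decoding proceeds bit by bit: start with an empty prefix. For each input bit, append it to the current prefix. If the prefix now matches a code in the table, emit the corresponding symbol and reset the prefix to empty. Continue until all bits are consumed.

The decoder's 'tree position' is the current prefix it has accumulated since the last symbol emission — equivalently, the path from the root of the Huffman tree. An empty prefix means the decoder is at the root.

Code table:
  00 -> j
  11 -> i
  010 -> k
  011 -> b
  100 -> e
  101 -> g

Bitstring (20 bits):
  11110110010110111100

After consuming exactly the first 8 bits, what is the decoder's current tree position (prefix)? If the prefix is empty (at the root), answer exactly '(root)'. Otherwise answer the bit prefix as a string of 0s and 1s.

Answer: 0

Derivation:
Bit 0: prefix='1' (no match yet)
Bit 1: prefix='11' -> emit 'i', reset
Bit 2: prefix='1' (no match yet)
Bit 3: prefix='11' -> emit 'i', reset
Bit 4: prefix='0' (no match yet)
Bit 5: prefix='01' (no match yet)
Bit 6: prefix='011' -> emit 'b', reset
Bit 7: prefix='0' (no match yet)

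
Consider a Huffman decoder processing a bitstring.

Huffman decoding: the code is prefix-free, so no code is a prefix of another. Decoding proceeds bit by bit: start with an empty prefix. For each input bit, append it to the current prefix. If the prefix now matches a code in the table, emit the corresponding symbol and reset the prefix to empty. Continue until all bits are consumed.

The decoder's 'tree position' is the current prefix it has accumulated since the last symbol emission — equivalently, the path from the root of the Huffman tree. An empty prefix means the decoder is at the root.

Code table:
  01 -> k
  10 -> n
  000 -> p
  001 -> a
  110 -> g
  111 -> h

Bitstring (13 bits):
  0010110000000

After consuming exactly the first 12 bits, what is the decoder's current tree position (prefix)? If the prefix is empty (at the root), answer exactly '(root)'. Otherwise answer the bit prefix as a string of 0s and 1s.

Bit 0: prefix='0' (no match yet)
Bit 1: prefix='00' (no match yet)
Bit 2: prefix='001' -> emit 'a', reset
Bit 3: prefix='0' (no match yet)
Bit 4: prefix='01' -> emit 'k', reset
Bit 5: prefix='1' (no match yet)
Bit 6: prefix='10' -> emit 'n', reset
Bit 7: prefix='0' (no match yet)
Bit 8: prefix='00' (no match yet)
Bit 9: prefix='000' -> emit 'p', reset
Bit 10: prefix='0' (no match yet)
Bit 11: prefix='00' (no match yet)

Answer: 00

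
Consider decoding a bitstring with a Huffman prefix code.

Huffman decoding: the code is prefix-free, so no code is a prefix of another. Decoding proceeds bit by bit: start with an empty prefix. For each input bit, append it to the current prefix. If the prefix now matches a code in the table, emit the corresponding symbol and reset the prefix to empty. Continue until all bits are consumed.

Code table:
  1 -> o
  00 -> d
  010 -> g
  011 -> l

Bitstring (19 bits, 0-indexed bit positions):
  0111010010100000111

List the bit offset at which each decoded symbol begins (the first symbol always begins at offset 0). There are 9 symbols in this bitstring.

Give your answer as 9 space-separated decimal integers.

Answer: 0 3 4 7 10 11 13 15 18

Derivation:
Bit 0: prefix='0' (no match yet)
Bit 1: prefix='01' (no match yet)
Bit 2: prefix='011' -> emit 'l', reset
Bit 3: prefix='1' -> emit 'o', reset
Bit 4: prefix='0' (no match yet)
Bit 5: prefix='01' (no match yet)
Bit 6: prefix='010' -> emit 'g', reset
Bit 7: prefix='0' (no match yet)
Bit 8: prefix='01' (no match yet)
Bit 9: prefix='010' -> emit 'g', reset
Bit 10: prefix='1' -> emit 'o', reset
Bit 11: prefix='0' (no match yet)
Bit 12: prefix='00' -> emit 'd', reset
Bit 13: prefix='0' (no match yet)
Bit 14: prefix='00' -> emit 'd', reset
Bit 15: prefix='0' (no match yet)
Bit 16: prefix='01' (no match yet)
Bit 17: prefix='011' -> emit 'l', reset
Bit 18: prefix='1' -> emit 'o', reset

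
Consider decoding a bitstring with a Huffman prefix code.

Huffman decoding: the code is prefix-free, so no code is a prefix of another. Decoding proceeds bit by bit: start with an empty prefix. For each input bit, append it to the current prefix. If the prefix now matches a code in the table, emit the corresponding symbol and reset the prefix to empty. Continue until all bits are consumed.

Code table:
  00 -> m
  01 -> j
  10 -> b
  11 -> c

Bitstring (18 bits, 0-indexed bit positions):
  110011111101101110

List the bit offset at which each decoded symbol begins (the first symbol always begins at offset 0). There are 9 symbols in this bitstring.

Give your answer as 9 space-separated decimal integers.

Answer: 0 2 4 6 8 10 12 14 16

Derivation:
Bit 0: prefix='1' (no match yet)
Bit 1: prefix='11' -> emit 'c', reset
Bit 2: prefix='0' (no match yet)
Bit 3: prefix='00' -> emit 'm', reset
Bit 4: prefix='1' (no match yet)
Bit 5: prefix='11' -> emit 'c', reset
Bit 6: prefix='1' (no match yet)
Bit 7: prefix='11' -> emit 'c', reset
Bit 8: prefix='1' (no match yet)
Bit 9: prefix='11' -> emit 'c', reset
Bit 10: prefix='0' (no match yet)
Bit 11: prefix='01' -> emit 'j', reset
Bit 12: prefix='1' (no match yet)
Bit 13: prefix='10' -> emit 'b', reset
Bit 14: prefix='1' (no match yet)
Bit 15: prefix='11' -> emit 'c', reset
Bit 16: prefix='1' (no match yet)
Bit 17: prefix='10' -> emit 'b', reset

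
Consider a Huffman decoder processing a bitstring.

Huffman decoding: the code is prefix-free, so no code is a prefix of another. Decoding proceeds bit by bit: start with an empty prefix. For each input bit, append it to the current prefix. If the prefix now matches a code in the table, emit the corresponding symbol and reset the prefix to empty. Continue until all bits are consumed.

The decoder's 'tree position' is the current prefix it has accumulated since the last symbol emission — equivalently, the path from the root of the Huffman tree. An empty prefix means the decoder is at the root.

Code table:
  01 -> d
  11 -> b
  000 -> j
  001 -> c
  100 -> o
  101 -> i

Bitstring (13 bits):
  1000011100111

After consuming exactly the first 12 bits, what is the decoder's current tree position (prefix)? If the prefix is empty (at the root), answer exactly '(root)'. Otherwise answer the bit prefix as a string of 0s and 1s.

Bit 0: prefix='1' (no match yet)
Bit 1: prefix='10' (no match yet)
Bit 2: prefix='100' -> emit 'o', reset
Bit 3: prefix='0' (no match yet)
Bit 4: prefix='00' (no match yet)
Bit 5: prefix='001' -> emit 'c', reset
Bit 6: prefix='1' (no match yet)
Bit 7: prefix='11' -> emit 'b', reset
Bit 8: prefix='0' (no match yet)
Bit 9: prefix='00' (no match yet)
Bit 10: prefix='001' -> emit 'c', reset
Bit 11: prefix='1' (no match yet)

Answer: 1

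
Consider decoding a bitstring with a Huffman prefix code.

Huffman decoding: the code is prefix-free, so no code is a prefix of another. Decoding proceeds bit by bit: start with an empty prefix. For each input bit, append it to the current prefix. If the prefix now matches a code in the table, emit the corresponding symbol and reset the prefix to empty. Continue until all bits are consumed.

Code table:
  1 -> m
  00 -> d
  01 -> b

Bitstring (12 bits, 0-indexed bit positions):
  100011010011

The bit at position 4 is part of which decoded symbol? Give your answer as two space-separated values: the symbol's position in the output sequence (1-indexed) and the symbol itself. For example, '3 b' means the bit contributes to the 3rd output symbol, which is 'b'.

Bit 0: prefix='1' -> emit 'm', reset
Bit 1: prefix='0' (no match yet)
Bit 2: prefix='00' -> emit 'd', reset
Bit 3: prefix='0' (no match yet)
Bit 4: prefix='01' -> emit 'b', reset
Bit 5: prefix='1' -> emit 'm', reset
Bit 6: prefix='0' (no match yet)
Bit 7: prefix='01' -> emit 'b', reset
Bit 8: prefix='0' (no match yet)

Answer: 3 b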